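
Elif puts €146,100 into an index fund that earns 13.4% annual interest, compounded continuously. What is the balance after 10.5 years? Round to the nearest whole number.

A = P·e^(rt) = 146,100·e^(0.134·10.5) = 146,100·e^1.407.
e^1.407 ≈ 4.08368595124, so A ≈ 596,626.5175.

€596,627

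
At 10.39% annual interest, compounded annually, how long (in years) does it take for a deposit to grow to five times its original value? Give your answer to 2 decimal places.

16.28 years

(1 + 0.1039)^t = 5.
t = ln 5 / ln(1 + 0.1039) ≈ 1.6094/0.0988494 ≈ 16.2817.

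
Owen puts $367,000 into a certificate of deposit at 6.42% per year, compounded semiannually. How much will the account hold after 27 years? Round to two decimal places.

$2,021,352.61

Periodic rate = 6.42%/2 = 0.0321; periods = 2·27 = 54.
A = 367,000·(1 + 0.0321)^54 ≈ 367,000·5.507772772038 ≈ 2,021,352.6073.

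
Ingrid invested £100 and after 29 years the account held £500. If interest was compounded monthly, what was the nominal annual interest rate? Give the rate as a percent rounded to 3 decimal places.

The 348-period growth factor is 500/100 = 5.
r/12 = 5^(1/348) − 1 ≈ 0.00463553, so r ≈ 12·0.00463553 = 5.56264%.

5.563%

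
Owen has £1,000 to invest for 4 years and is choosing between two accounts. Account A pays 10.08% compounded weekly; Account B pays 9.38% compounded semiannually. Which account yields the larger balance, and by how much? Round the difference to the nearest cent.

Account A growth factor: (1 + 0.1008/52)^208 ≈ 1.496022187; balance ≈ 1,496.0222.
Account B growth factor: (1 + 0.0469)^8 ≈ 1.442917825; balance ≈ 1,442.9178.
Account A is larger by 53.1044.

Account A, by £53.10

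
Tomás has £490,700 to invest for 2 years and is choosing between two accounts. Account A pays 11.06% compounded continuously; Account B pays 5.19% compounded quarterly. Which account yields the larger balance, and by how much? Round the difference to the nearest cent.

Account A, by £68,175.29

Account A growth factor: e^(0.1106·2) = e^0.2212 ≈ 1.2475729202; balance ≈ 612,184.0319.
Account B growth factor: (1 + 0.012975)^8 ≈ 1.10863814573; balance ≈ 544,008.7381.
Account A is larger by 68,175.2938.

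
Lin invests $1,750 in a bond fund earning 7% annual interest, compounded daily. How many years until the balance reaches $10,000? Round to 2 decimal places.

24.90 years

We need (1 + 0.000191781)^(365t) = 5.7143, so 365t = ln 5.7143 / ln 1.000192 ≈ 9089.2114.
t ≈ 9089.2114/365 = 24.9019 years.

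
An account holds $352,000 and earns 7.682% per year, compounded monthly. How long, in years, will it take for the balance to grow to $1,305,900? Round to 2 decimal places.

17.12 years

We need (1 + 0.00640167)^(12t) = 3.7099, so 12t = ln 3.7099 / ln 1.006402 ≈ 205.4478.
t ≈ 205.4478/12 = 17.1207 years.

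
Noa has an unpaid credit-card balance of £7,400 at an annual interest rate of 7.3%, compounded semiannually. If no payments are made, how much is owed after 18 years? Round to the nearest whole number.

£26,898

Growth factor = (1 + 0.0365)^36 ≈ 3.6349214601.
A ≈ 7,400 × 3.6349214601 ≈ 26,898.4188.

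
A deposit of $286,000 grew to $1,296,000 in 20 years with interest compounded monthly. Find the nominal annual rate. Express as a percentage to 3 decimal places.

7.579%

The 240-period growth factor is 1,296,000/286,000 = 4.53147.
r/12 = 4.53147^(1/240) − 1 ≈ 0.00631589, so r ≈ 12·0.00631589 = 7.57906%.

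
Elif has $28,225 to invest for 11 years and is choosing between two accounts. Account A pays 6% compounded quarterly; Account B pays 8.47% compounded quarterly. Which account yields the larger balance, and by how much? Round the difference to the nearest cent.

Account A growth factor: (1 + 0.015)^44 ≈ 1.9253330191; balance ≈ 54,342.5245.
Account B growth factor: (1 + 0.021175)^44 ≈ 2.514245362; balance ≈ 70,964.5753.
Account B is larger by 16,622.0509.

Account B, by $16,622.05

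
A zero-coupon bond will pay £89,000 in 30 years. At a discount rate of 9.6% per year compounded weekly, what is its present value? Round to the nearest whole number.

£5,009

Growth factor = (1 + 0.096/52)^1560 ≈ 17.767035567.
P = 89,000/17.767035567 ≈ 5,009.2769.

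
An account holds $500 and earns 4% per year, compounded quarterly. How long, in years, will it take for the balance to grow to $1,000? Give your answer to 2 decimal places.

17.42 years

We need (1 + 0.01)^(4t) = 2, so 4t = ln 2 / ln 1.01 ≈ 69.6607.
t ≈ 69.6607/4 = 17.4152 years.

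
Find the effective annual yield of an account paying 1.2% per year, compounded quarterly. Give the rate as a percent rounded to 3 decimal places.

One year is 4 periods at 0.003 each: (1 + 0.003)^4 ≈ 1.012054.
EAR = 1.012054 − 1 ≈ 1.20541%.

1.205%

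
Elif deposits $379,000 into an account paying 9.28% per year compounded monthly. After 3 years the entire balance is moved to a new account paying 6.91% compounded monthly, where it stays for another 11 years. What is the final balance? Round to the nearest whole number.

$1,067,191

Phase 1: 379,000·(1 + 0.0928/12)^36 ≈ 500,128.5888.
Phase 2: 500,128.5888·(1 + 0.0691/12)^132 ≈ 1,067,190.9057.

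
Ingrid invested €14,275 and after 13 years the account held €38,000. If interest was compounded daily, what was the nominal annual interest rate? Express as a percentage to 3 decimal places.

7.532%

The 4745-period growth factor is 38,000/14,275 = 2.662.
r/365 = 2.662^(1/4745) − 1 ≈ 0.00020636, so r ≈ 365·0.00020636 = 7.53213%.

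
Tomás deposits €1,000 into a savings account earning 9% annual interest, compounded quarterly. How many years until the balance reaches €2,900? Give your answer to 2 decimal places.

(1 + 0.0225)^(4t) = 2,900/1,000 = 2.9.
4t·ln(1 + 0.0225) = ln(2.9); 4t = 1.0647/0.0222506 ≈ 47.8509.
t ≈ 11.9627 years.

11.96 years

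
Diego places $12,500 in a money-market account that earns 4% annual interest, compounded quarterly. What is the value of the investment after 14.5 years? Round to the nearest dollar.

$22,261

Periodic rate = 4%/4 = 0.01; periods = 4·14.5 = 58.
A = 12,500·(1 + 0.01)^58 ≈ 12,500·1.7809005966 ≈ 22,261.2575.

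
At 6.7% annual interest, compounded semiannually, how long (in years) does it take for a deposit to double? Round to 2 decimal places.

(1 + 0.0335)^(2t) = 2.
2t = ln 2 / ln(1 + 0.0335) ≈ 0.69315/0.0329511 ≈ 21.0356.
t ≈ 10.5178.

10.52 years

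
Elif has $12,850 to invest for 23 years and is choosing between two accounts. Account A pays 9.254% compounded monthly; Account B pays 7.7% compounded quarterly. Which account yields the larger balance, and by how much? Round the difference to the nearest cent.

Account A, by $32,826.80

Account A growth factor: (1 + 0.09254/12)^276 ≈ 8.33326317298; balance ≈ 107,082.4318.
Account B growth factor: (1 + 0.01925)^92 ≈ 5.7786481427; balance ≈ 74,255.6286.
Account A is larger by 32,826.8031.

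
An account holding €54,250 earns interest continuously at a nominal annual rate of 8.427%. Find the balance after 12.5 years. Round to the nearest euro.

€155,552

A = P·e^(rt) = 54,250·e^(0.08427·12.5) = 54,250·e^1.053375.
e^1.053375 ≈ 2.86731198413, so A ≈ 155,551.6751.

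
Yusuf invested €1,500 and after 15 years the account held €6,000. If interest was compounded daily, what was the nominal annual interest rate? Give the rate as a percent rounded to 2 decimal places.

(1 + r/365)^5475 = 6,000/1,500 = 4.
1 + r/365 = 4^(1/5475) ≈ 1.000253, so r/365 ≈ 0.000253237.
r ≈ 365·0.000253237 = 9.24313%.

9.24%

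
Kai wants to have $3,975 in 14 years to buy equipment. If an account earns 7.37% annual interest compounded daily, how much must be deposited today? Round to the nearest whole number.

Growth factor = (1 + 0.0737/365)^5110 ≈ 2.805820037.
P = 3,975/2.805820037 ≈ 1,416.6981.

$1,417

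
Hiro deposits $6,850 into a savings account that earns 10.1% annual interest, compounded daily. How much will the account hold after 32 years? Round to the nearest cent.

Growth factor = (1 + 0.101/365)^11680 ≈ 25.3189446356.
A ≈ 6,850 × 25.3189446356 ≈ 173,434.7708.

$173,434.77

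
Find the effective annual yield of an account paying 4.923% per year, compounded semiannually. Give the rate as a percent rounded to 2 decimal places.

4.98%

EAR = (1 + 4.923%/2)^2 − 1 = (1 + 0.024615)^2 − 1.
(1 + 0.024615)^2 ≈ 1.049836, so EAR ≈ 4.98359%.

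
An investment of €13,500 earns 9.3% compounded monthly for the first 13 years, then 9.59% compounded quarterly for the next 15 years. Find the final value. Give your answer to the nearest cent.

After 13 years at 9.3%: 13,500 × 3.33455484388 ≈ 45,016.4904.
Then 15 years at 9.59%: 45,016.4904 × 4.14344155262 ≈ 186,523.1968.

€186,523.20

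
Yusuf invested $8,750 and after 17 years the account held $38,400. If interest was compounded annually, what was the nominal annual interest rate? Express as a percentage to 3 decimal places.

9.090%

The 17-period growth factor is 38,400/8,750 = 4.38857.
r = 4.38857^(1/17) − 1 ≈ 0.0908969, i.e. 9.08969%.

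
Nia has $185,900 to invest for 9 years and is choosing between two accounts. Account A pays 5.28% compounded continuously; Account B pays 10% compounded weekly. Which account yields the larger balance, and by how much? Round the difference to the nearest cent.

Account B, by $157,855.58

A: e^(0.0528·9) = e^0.4752 ≈ 1.60833583249, so 185,900 × 1.60833583249 ≈ 298,989.6313.
B: (1 + 0.1/52)^468 ≈ 2.45747825175, so 185,900 × 2.45747825175 ≈ 456,845.2070.
Difference ≈ 157,855.5757 in favor of B.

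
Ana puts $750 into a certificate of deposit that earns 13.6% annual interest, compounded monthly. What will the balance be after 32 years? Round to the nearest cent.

$56,817.33

Periodic rate = 13.6%/12 = 0.0113333; periods = 12·32 = 384.
A = 750·(1 + 0.136/12)^384 ≈ 750·75.756437718 ≈ 56,817.3283.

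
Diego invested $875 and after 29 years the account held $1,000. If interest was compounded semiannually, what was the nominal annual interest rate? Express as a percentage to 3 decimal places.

The 58-period growth factor is 1,000/875 = 1.14286.
r/2 = 1.14286^(1/58) − 1 ≈ 0.00230492, so r ≈ 2·0.00230492 = 0.46098%.

0.461%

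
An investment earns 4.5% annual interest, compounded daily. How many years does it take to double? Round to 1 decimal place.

(1 + 0.000123288)^(365t) = 2.
365t = ln 2 / ln(1 + 0.000123288) ≈ 0.69315/0.00012328 ≈ 5622.5404.
t ≈ 15.4042.

15.4 years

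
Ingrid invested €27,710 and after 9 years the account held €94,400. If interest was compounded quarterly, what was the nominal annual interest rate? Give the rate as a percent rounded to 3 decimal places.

13.854%

(1 + r/4)^36 = 94,400/27,710 = 3.40671.
1 + r/4 = 3.40671^(1/36) ≈ 1.034635, so r/4 ≈ 0.0346348.
r ≈ 4·0.0346348 = 13.85393%.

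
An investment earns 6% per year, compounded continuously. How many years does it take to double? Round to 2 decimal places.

11.55 years

e^(0.06t) = 2, so 0.06t = ln 2 ≈ 0.69315.
t ≈ 0.69315/0.06 ≈ 11.5525.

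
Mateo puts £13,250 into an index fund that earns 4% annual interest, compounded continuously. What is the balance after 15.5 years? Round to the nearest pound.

A = P·e^(rt) = 13,250·e^(0.04·15.5) = 13,250·e^0.62.
e^0.62 ≈ 1.8589280418, so A ≈ 24,630.7966.

£24,631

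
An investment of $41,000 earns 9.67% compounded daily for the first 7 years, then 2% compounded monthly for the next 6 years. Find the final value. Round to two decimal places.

After 7 years at 9.67%: 41,000 × 1.967591783 ≈ 80,671.2631.
Then 6 years at 2%: 80,671.2631 × 1.1273842326 ≈ 90,947.5100.

$90,947.51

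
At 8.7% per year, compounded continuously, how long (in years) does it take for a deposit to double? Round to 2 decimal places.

e^(0.087t) = 2, so 0.087t = ln 2 ≈ 0.69315.
t ≈ 0.69315/0.087 ≈ 7.9672.

7.97 years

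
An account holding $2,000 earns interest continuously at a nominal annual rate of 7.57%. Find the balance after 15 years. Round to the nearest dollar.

$6,225

A = P·e^(rt) = 2,000·e^(0.0757·15) = 2,000·e^1.1355.
e^1.1355 ≈ 3.112729519, so A ≈ 6,225.4590.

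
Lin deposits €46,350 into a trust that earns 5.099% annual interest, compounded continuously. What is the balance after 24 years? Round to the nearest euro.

€157,588

A = P·e^(rt) = 46,350·e^(0.05099·24) = 46,350·e^1.22376.
e^1.22376 ≈ 3.39994753289, so A ≈ 157,587.5681.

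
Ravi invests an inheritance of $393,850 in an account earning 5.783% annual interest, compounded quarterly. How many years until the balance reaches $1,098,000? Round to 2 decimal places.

17.86 years

We need (1 + 0.0144575)^(4t) = 2.7879, so 4t = ln 2.7879 / ln 1.014458 ≈ 71.4279.
t ≈ 71.4279/4 = 17.8570 years.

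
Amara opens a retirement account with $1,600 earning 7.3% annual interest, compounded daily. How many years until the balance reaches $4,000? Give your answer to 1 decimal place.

12.6 years

We need (1 + 0.0002)^(365t) = 2.5, so 365t = ln 2.5 / ln 1.0002 ≈ 4581.9118.
t ≈ 4581.9118/365 = 12.5532 years.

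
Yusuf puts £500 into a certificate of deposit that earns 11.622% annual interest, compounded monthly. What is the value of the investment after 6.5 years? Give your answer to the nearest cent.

£1,060.40

Periodic rate = 11.622%/12 = 0.009685; periods = 12·6.5 = 78.
A = 500·(1 + 0.009685)^78 ≈ 500·2.120804037 ≈ 1,060.4020.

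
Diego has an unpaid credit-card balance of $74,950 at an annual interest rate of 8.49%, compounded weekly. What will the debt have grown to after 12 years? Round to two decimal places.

$207,429.27

Growth factor = (1 + 0.0849/52)^624 ≈ 2.76756870431.
A ≈ 74,950 × 2.76756870431 ≈ 207,429.2744.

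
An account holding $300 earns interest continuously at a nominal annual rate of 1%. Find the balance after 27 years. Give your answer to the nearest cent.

$392.99

A = P·e^(rt) = 300·e^(0.01·27) = 300·e^0.27.
e^0.27 ≈ 1.30996445, so A ≈ 392.9893.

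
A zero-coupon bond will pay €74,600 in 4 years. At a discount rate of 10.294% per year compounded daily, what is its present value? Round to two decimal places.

€49,424.12

Growth factor = (1 + 0.10294/365)^1460 ≈ 1.5093844929.
P = 74,600/1.5093844929 ≈ 49,424.1198.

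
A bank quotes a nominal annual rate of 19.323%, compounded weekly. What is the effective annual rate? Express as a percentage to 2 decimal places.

EAR = (1 + 19.323%/52)^52 − 1 = (1 + 0.00371596)^52 − 1.
(1 + 0.00371596)^52 ≈ 1.212727, so EAR ≈ 21.27274%.

21.27%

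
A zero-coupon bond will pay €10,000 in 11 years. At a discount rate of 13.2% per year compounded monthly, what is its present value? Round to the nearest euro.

Periodic rate = 13.2%/12 = 0.011; 132 periods.
P = 10,000/(1 + 0.011)^132 ≈ 10,000/4.23791789 ≈ 2,359.6493.

€2,360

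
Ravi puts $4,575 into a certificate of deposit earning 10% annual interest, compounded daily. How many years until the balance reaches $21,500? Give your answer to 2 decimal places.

We need (1 + 0.000273973)^(365t) = 4.6995, so 365t = ln 4.6995 / ln 1.000274 ≈ 5648.9525.
t ≈ 5648.9525/365 = 15.4766 years.

15.48 years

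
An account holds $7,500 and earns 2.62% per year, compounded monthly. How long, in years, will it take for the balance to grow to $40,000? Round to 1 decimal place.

We need (1 + 0.00218333)^(12t) = 5.3333, so 12t = ln 5.3333 / ln 1.002183 ≈ 767.5434.
t ≈ 767.5434/12 = 63.9620 years.

64.0 years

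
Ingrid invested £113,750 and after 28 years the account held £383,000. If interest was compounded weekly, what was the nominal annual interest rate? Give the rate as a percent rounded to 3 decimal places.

4.338%

The 1456-period growth factor is 383,000/113,750 = 3.36703.
r/52 = 3.36703^(1/1456) − 1 ≈ 0.000834161, so r ≈ 52·0.000834161 = 4.33764%.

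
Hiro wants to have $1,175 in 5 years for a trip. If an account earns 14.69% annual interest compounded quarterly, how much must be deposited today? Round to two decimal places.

Periodic rate = 14.69%/4 = 0.036725; 20 periods.
P = 1,175/(1 + 0.036725)^20 ≈ 1,175/2.057175902 ≈ 571.1714.

$571.17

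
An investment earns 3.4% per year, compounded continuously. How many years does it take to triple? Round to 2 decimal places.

e^(0.034t) = 3, so 0.034t = ln 3 ≈ 1.0986.
t ≈ 1.0986/0.034 ≈ 32.3121.

32.31 years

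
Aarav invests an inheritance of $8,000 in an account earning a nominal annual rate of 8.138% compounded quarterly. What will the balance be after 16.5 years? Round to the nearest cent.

$30,226.97

Periodic rate = 8.138%/4 = 0.020345; periods = 4·16.5 = 66.
A = 8,000·(1 + 0.020345)^66 ≈ 8,000·3.778371726 ≈ 30,226.9738.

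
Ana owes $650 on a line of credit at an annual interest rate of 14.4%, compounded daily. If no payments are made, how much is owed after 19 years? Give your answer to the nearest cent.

Growth factor = (1 + 0.144/365)^6935 ≈ 15.416840298.
A ≈ 650 × 15.416840298 ≈ 10,020.9462.

$10,020.95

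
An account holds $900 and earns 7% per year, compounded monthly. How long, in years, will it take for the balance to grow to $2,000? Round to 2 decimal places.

We need (1 + 0.00583333)^(12t) = 2.2222, so 12t = ln 2.2222 / ln 1.005833 ≈ 137.2859.
t ≈ 137.2859/12 = 11.4405 years.

11.44 years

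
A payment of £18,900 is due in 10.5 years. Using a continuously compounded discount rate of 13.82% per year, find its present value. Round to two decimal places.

P = A·e^(−rt) = 18,900·e^(−1.4511).
e^(−1.4511) ≈ 0.23431240264, so P ≈ 4,428.5044.

£4,428.50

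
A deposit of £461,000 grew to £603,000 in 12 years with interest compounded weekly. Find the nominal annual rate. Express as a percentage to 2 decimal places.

The 624-period growth factor is 603,000/461,000 = 1.30803.
r/52 = 1.30803^(1/624) − 1 ≈ 0.000430412, so r ≈ 52·0.000430412 = 2.23814%.

2.24%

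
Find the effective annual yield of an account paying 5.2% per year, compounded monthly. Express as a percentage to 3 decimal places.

5.326%

EAR = (1 + 5.2%/12)^12 − 1 = (1 + 0.00433333)^12 − 1.
(1 + 0.00433333)^12 ≈ 1.053257, so EAR ≈ 5.32574%.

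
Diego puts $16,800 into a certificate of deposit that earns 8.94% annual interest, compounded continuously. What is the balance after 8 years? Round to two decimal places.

A = P·e^(rt) = 16,800·e^(0.0894·8) = 16,800·e^0.7152.
e^0.7152 ≈ 2.0445955605, so A ≈ 34,349.2054.

$34,349.21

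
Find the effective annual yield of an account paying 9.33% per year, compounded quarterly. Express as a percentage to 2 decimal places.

One year is 4 periods at 0.023325 each: (1 + 0.023325)^4 ≈ 1.096615.
EAR = 1.096615 − 1 ≈ 9.66154%.

9.66%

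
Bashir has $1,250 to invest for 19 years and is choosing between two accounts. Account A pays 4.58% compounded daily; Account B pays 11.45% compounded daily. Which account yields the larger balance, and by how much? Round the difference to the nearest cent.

Account B, by $8,020.41

A: (1 + 0.0458/365)^6935 ≈ 2.387257956, so 1,250 × 2.387257956 ≈ 2,984.0724.
B: (1 + 0.1145/365)^6935 ≈ 8.8035834221, so 1,250 × 8.8035834221 ≈ 11,004.4793.
Difference ≈ 8,020.4068 in favor of B.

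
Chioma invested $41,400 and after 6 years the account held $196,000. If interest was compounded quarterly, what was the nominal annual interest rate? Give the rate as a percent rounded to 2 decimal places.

(1 + r/4)^24 = 196,000/41,400 = 4.7343.
1 + r/4 = 4.7343^(1/24) ≈ 1.066929, so r/4 ≈ 0.0669293.
r ≈ 4·0.0669293 = 26.77173%.

26.77%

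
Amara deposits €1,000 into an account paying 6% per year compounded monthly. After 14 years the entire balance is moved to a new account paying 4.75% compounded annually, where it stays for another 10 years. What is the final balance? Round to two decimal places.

€3,676.53

After 14 years at 6%: 1,000 × 2.31152383 ≈ 2,311.5238.
Then 10 years at 4.75%: 2,311.5238 × 1.590524328 ≈ 3,676.5349.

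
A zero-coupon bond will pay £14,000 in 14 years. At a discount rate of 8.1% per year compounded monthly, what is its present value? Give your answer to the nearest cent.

£4,521.61

Growth factor = (1 + 0.00675)^168 ≈ 3.0962443775.
P = 14,000/3.0962443775 ≈ 4,521.6069.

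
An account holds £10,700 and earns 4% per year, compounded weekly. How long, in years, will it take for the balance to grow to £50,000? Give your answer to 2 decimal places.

38.56 years

(1 + 0.000769231)^(52t) = 50,000/10,700 = 4.6729.
52t·ln(1 + 0.000769231) = ln(4.6729); 52t = 1.5418/0.000768935 ≈ 2005.0838.
t ≈ 38.5593 years.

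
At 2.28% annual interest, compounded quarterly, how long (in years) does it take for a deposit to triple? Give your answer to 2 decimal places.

(1 + 0.0057)^(4t) = 3.
4t = ln 3 / ln(1 + 0.0057) ≈ 1.0986/0.00568382 ≈ 193.2878.
t ≈ 48.3219.

48.32 years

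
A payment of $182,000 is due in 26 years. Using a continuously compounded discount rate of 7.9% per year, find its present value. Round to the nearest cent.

P = A·e^(−rt) = 182,000·e^(−2.054).
e^(−2.054) ≈ 0.128220992481, so P ≈ 23,336.2206.

$23,336.22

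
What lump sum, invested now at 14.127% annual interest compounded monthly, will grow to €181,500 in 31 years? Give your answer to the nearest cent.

Growth factor = (1 + 0.0117725)^372 ≈ 77.7728562208.
P = 181,500/77.7728562208 ≈ 2,333.7191.

€2,333.72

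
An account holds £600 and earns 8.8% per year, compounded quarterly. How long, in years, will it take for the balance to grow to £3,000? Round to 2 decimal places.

18.49 years

We need (1 + 0.022)^(4t) = 5, so 4t = ln 5 / ln 1.022 ≈ 73.9581.
t ≈ 73.9581/4 = 18.4895 years.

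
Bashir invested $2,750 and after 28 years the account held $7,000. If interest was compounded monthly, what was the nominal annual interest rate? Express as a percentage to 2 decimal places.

The 336-period growth factor is 7,000/2,750 = 2.54545.
r/12 = 2.54545^(1/336) − 1 ≈ 0.00278455, so r ≈ 12·0.00278455 = 3.34146%.

3.34%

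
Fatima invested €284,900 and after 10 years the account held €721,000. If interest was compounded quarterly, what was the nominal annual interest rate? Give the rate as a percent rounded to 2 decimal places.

(1 + r/4)^40 = 721,000/284,900 = 2.53071.
1 + r/4 = 2.53071^(1/40) ≈ 1.023484, so r/4 ≈ 0.023484.
r ≈ 4·0.023484 = 9.39361%.

9.39%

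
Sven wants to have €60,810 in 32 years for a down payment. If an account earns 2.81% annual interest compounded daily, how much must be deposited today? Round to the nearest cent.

€24,744.14

Periodic rate = 2.81%/365 = 0.0000769863; 11680 periods.
P = 60,810/(1 + 0.0281/365)^11680 ≈ 60,810/2.4575511551 ≈ 24,744.1441.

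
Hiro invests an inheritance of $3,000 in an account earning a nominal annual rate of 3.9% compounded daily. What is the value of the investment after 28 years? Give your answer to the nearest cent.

$8,940.16

Periodic rate = 3.9%/365 = 0.000106849; periods = 365·28 = 10220.
A = 3,000·(1 + 0.039/365)^10220 ≈ 3,000·2.980054725 ≈ 8,940.1642.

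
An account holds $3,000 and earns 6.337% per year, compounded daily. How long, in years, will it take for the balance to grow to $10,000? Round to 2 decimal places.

(1 + 0.000173616)^(365t) = 10,000/3,000 = 3.3333.
365t·ln(1 + 0.000173616) = ln(3.3333); 365t = 1.204/0.000173601 ≈ 6935.2725.
t ≈ 19.0007 years.

19.00 years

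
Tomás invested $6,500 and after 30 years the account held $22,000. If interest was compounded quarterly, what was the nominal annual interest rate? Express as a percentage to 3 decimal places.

The 120-period growth factor is 22,000/6,500 = 3.38462.
r/4 = 3.38462^(1/120) − 1 ≈ 0.0102121, so r ≈ 4·0.0102121 = 4.08485%.

4.085%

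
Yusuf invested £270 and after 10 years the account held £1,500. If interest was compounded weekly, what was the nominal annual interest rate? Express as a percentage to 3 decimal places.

The 520-period growth factor is 1,500/270 = 5.55556.
r/52 = 5.55556^(1/520) − 1 ≈ 0.00330313, so r ≈ 52·0.00330313 = 17.17629%.

17.176%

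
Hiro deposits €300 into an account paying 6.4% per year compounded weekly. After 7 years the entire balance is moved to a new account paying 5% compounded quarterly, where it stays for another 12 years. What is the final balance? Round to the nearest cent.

Phase 1: 300·(1 + 0.064/52)^364 ≈ 469.4243.
Phase 2: 469.4243·(1 + 0.0125)^48 ≈ 852.1716.

€852.17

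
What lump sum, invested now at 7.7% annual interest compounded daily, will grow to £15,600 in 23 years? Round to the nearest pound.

Periodic rate = 7.7%/365 = 0.000210959; 8395 periods.
P = 15,600/(1 + 0.077/365)^8395 ≈ 15,600/5.8756296112 ≈ 2,655.0346.

£2,655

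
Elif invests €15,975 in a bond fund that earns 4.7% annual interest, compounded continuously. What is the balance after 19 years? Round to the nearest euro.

€39,018

A = P·e^(rt) = 15,975·e^(0.047·19) = 15,975·e^0.893.
e^0.893 ≈ 2.4424460093, so A ≈ 39,018.0750.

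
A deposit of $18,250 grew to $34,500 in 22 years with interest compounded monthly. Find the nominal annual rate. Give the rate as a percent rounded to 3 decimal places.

(1 + r/12)^264 = 34,500/18,250 = 1.89041.
1 + r/12 = 1.89041^(1/264) ≈ 1.002415, so r/12 ≈ 0.00241501.
r ≈ 12·0.00241501 = 2.89801%.

2.898%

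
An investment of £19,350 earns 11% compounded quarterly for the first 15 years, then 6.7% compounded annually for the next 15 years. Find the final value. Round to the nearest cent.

£260,649.62

After 15 years at 11%: 19,350 × 5.09225136056 ≈ 98,535.0638.
Then 15 years at 6.7%: 98,535.0638 × 2.6452473706 ≈ 260,649.6185.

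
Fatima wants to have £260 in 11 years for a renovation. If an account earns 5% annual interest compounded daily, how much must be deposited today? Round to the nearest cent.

Periodic rate = 5%/365 = 0.000136986; 4015 periods.
P = 260/(1 + 0.05/365)^4015 ≈ 260/1.73318773 ≈ 150.0126.

£150.01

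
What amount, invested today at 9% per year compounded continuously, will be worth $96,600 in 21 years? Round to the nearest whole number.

$14,594

P = A·e^(−rt) = 96,600·e^(−1.89).
e^(−1.89) ≈ 0.15107180884, so P ≈ 14,593.5367.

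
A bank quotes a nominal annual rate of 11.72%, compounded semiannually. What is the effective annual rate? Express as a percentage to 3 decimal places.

EAR = (1 + 11.72%/2)^2 − 1 = (1 + 0.0586)^2 − 1.
(1 + 0.0586)^2 ≈ 1.120634, so EAR ≈ 12.06340%.

12.063%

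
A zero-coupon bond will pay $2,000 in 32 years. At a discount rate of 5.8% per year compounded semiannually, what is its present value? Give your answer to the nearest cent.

Growth factor = (1 + 0.029)^64 ≈ 6.231376395.
P = 2,000/6.231376395 ≈ 320.9564.

$320.96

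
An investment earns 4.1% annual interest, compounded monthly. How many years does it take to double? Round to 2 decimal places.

16.93 years

(1 + 0.00341667)^(12t) = 2.
12t = ln 2 / ln(1 + 0.00341667) ≈ 0.69315/0.00341084 ≈ 203.2187.
t ≈ 16.9349.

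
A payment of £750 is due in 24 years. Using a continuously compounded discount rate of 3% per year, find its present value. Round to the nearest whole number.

P = A·e^(−rt) = 750·e^(−0.72).
e^(−0.72) ≈ 0.486752256, so P ≈ 365.0642.

£365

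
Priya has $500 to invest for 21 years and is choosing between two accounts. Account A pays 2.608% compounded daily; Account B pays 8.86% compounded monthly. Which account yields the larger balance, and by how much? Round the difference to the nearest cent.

Account A growth factor: (1 + 0.02608/365)^7665 ≈ 1.7292027; balance ≈ 864.6013.
Account B growth factor: (1 + 0.0886/12)^252 ≈ 6.38380879; balance ≈ 3,191.9044.
Account B is larger by 2,327.3030.

Account B, by $2,327.30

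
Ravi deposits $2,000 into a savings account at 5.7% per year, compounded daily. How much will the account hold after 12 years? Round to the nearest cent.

$3,963.37

Growth factor = (1 + 0.057/365)^4380 ≈ 1.981683225.
A ≈ 2,000 × 1.981683225 ≈ 3,963.3665.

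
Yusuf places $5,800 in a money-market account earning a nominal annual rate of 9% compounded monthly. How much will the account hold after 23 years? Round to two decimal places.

Growth factor = (1 + 0.0075)^276 ≈ 7.8638483256.
A ≈ 5,800 × 7.8638483256 ≈ 45,610.3203.

$45,610.32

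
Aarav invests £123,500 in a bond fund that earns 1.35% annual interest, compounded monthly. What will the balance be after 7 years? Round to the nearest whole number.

Periodic rate = 1.35%/12 = 0.001125; periods = 12·7 = 84.
A = 123,500·(1 + 0.001125)^84 ≈ 123,500·1.09905078394 ≈ 135,732.7718.

£135,733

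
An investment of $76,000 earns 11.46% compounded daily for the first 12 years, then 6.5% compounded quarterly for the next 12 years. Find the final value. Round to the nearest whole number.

Phase 1: 76,000·(1 + 0.1146/365)^4380 ≈ 300,581.0690.
Phase 2: 300,581.0690·(1 + 0.01625)^48 ≈ 651,611.0456.

$651,611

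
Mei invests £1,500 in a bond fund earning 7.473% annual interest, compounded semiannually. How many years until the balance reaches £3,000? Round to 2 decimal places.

(1 + 0.037365)^(2t) = 3,000/1,500 = 2.
2t·ln(1 + 0.037365) = ln(2); 2t = 0.69315/0.0366838 ≈ 18.8952.
t ≈ 9.4476 years.

9.45 years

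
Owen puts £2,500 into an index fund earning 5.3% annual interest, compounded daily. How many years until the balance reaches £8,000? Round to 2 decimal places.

(1 + 0.000145205)^(365t) = 8,000/2,500 = 3.2.
365t·ln(1 + 0.000145205) = ln(3.2); 365t = 1.1632/0.000145195 ≈ 8010.9598.
t ≈ 21.9478 years.

21.95 years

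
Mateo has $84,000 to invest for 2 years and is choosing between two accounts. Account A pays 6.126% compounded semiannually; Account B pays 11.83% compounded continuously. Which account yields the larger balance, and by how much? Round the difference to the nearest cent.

Account B, by $11,648.22

Account A growth factor: (1 + 0.03063)^4 ≈ 1.1282650095; balance ≈ 94,774.2608.
Account B growth factor: e^(0.1183·2) = e^0.2366 ≈ 1.26693424271; balance ≈ 106,422.4764.
Account B is larger by 11,648.2156.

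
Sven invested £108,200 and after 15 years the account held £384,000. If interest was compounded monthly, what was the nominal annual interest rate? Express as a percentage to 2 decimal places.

8.47%

(1 + r/12)^180 = 384,000/108,200 = 3.54898.
1 + r/12 = 3.54898^(1/180) ≈ 1.007062, so r/12 ≈ 0.00706182.
r ≈ 12·0.00706182 = 8.47419%.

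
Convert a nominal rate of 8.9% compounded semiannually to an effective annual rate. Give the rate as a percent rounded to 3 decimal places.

One year is 2 periods at 0.0445 each: (1 + 0.0445)^2 ≈ 1.09098.
EAR = 1.09098 − 1 ≈ 9.09802%.

9.098%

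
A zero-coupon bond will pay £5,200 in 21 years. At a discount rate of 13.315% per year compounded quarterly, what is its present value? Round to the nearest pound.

£332

Growth factor = (1 + 0.0332875)^84 ≈ 15.65232124.
P = 5,200/15.65232124 ≈ 332.2191.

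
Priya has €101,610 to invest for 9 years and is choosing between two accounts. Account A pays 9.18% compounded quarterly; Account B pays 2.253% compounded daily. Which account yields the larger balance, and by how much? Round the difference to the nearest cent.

Account A, by €105,532.45

Account A growth factor: (1 + 0.02295)^36 ≈ 2.26338607914; balance ≈ 229,982.6595.
Account B growth factor: (1 + 0.02253/365)^3285 ≈ 1.22478306946; balance ≈ 124,450.2077.
Account A is larger by 105,532.4518.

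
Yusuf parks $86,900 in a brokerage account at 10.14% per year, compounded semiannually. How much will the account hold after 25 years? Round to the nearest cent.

Growth factor = (1 + 0.0507)^50 ≈ 11.85595692813.
A ≈ 86,900 × 11.85595692813 ≈ 1,030,282.6571.

$1,030,282.66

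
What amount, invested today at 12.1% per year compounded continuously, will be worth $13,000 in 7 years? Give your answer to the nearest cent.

$5,573.09

P = A·e^(−rt) = 13,000·e^(−0.847).
e^(−0.847) ≈ 0.42869910204, so P ≈ 5,573.0883.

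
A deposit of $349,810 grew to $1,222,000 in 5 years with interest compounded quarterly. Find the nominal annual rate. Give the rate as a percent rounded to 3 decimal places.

(1 + r/4)^20 = 1,222,000/349,810 = 3.49332.
1 + r/4 = 3.49332^(1/20) ≈ 1.06454, so r/4 ≈ 0.0645399.
r ≈ 4·0.0645399 = 25.81597%.

25.816%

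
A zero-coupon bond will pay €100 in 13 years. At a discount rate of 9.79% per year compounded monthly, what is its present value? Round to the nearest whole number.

Growth factor = (1 + 0.0979/12)^156 ≈ 3.5520912.
P = 100/3.5520912 ≈ 28.1524.

€28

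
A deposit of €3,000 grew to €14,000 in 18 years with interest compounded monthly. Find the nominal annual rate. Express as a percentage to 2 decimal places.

(1 + r/12)^216 = 14,000/3,000 = 4.66667.
1 + r/12 = 4.66667^(1/216) ≈ 1.007157, so r/12 ≈ 0.00715718.
r ≈ 12·0.00715718 = 8.58862%.

8.59%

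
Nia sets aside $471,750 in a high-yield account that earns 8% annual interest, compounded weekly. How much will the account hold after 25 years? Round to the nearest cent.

$3,480,434.07

Growth factor = (1 + 0.08/52)^1300 ≈ 7.377708688209.
A ≈ 471,750 × 7.377708688209 ≈ 3,480,434.0737.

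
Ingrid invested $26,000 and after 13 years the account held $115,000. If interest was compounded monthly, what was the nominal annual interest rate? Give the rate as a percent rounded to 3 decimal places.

The 156-period growth factor is 115,000/26,000 = 4.42308.
r/12 = 4.42308^(1/156) − 1 ≈ 0.00957656, so r ≈ 12·0.00957656 = 11.49187%.

11.492%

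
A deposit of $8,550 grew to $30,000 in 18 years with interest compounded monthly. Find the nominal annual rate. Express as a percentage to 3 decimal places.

6.994%

The 216-period growth factor is 30,000/8,550 = 3.50877.
r/12 = 3.50877^(1/216) − 1 ≈ 0.00582834, so r ≈ 12·0.00582834 = 6.99400%.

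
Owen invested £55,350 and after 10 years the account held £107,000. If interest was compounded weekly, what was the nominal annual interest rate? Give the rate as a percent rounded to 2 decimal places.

6.60%

The 520-period growth factor is 107,000/55,350 = 1.93315.
r/52 = 1.93315^(1/520) − 1 ≈ 0.0012684, so r ≈ 52·0.0012684 = 6.59570%.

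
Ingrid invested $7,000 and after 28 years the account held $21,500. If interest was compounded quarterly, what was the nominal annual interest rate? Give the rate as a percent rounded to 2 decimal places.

4.03%

(1 + r/4)^112 = 21,500/7,000 = 3.07143.
1 + r/4 = 3.07143^(1/112) ≈ 1.010069, so r/4 ≈ 0.0100695.
r ≈ 4·0.0100695 = 4.02780%.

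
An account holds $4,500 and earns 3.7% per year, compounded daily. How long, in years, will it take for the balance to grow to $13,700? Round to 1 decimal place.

(1 + 0.00010137)^(365t) = 13,700/4,500 = 3.0444.
365t·ln(1 + 0.00010137) = ln(3.0444); 365t = 1.1133/0.000101365 ≈ 10983.2926.
t ≈ 30.0912 years.

30.1 years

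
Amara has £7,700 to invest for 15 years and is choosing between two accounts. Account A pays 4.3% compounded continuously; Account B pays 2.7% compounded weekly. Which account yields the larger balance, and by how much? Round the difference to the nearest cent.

Account A, by £3,132.68

A: e^(0.043·15) = e^0.645 ≈ 1.9059870293, so 7,700 × 1.9059870293 ≈ 14,676.1001.
B: (1 + 0.027/52)^780 ≈ 1.4991449199, so 7,700 × 1.4991449199 ≈ 11,543.4159.
Difference ≈ 3,132.6842 in favor of A.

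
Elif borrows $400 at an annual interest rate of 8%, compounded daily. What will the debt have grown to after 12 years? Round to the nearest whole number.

Growth factor = (1 + 0.08/365)^4380 ≈ 2.611421763.
A ≈ 400 × 2.611421763 ≈ 1,044.5687.

$1,045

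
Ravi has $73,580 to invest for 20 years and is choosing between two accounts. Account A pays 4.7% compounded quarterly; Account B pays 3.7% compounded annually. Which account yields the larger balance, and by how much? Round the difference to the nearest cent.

A: (1 + 0.01175)^80 ≈ 2.545992061, so 73,580 × 2.545992061 ≈ 187,334.0958.
B: (1 + 0.037)^20 ≈ 2.06811711064, so 73,580 × 2.06811711064 ≈ 152,172.0570.
Difference ≈ 35,162.0388 in favor of A.

Account A, by $35,162.04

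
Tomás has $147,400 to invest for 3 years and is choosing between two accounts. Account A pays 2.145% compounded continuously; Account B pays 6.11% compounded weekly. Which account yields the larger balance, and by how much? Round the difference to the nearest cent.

Account B, by $19,837.07

A: e^(0.02145·3) = e^0.06435 ≈ 1.06646559641, so 147,400 × 1.06646559641 ≈ 157,197.0289.
B: (1 + 0.001175)^156 ≈ 1.20104546163, so 147,400 × 1.20104546163 ≈ 177,034.1010.
Difference ≈ 19,837.0721 in favor of B.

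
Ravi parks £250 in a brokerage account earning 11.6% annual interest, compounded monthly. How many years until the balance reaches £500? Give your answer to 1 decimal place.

(1 + 0.00966667)^(12t) = 500/250 = 2.
12t·ln(1 + 0.00966667) = ln(2); 12t = 0.69315/0.00962024 ≈ 72.0509.
t ≈ 6.0042 years.

6.0 years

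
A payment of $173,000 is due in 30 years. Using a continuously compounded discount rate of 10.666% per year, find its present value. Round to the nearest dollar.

P = A·e^(−rt) = 173,000·e^(−3.1998).
e^(−3.1998) ≈ 0.0407703572345, so P ≈ 7,053.2718.

$7,053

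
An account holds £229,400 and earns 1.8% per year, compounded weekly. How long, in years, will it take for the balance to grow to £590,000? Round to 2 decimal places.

We need (1 + 0.000346154)^(52t) = 2.5719, so 52t = ln 2.5719 / ln 1.000346 ≈ 2729.4766.
t ≈ 2729.4766/52 = 52.4899 years.

52.49 years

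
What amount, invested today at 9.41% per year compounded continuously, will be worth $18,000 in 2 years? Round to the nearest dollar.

$14,912

P = A·e^(−rt) = 18,000·e^(−0.1882).
e^(−0.1882) ≈ 0.82844900086, so P ≈ 14,912.0820.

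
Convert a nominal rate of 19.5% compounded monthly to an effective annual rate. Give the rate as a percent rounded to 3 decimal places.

21.341%

EAR = (1 + 19.5%/12)^12 − 1 = (1 + 0.01625)^12 − 1.
(1 + 0.01625)^12 ≈ 1.213408, so EAR ≈ 21.34076%.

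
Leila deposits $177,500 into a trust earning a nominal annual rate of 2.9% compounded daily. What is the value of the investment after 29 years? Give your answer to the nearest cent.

Periodic rate = 2.9%/365 = 0.0000794521; periods = 365·29 = 10585.
A = 177,500·(1 + 0.029/365)^10585 ≈ 177,500·2.31860704143 ≈ 411,552.7499.

$411,552.75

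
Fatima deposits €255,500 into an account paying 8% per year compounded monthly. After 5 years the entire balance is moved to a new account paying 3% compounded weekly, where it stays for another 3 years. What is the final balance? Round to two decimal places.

After 5 years at 8%: 255,500 × 1.4898457083 ≈ 380,655.5785.
Then 3 years at 3%: 380,655.5785 × 1.09414588855 ≈ 416,492.7361.

€416,492.74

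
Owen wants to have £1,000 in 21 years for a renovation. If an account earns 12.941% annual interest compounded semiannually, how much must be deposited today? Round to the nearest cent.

Periodic rate = 12.941%/2 = 0.064705; 42 periods.
P = 1,000/(1 + 0.064705)^42 ≈ 1,000/13.9197146 ≈ 71.8406.

£71.84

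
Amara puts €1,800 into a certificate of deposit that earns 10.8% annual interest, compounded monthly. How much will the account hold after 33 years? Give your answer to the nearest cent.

Growth factor = (1 + 0.009)^396 ≈ 34.745761144.
A ≈ 1,800 × 34.745761144 ≈ 62,542.3701.

€62,542.37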